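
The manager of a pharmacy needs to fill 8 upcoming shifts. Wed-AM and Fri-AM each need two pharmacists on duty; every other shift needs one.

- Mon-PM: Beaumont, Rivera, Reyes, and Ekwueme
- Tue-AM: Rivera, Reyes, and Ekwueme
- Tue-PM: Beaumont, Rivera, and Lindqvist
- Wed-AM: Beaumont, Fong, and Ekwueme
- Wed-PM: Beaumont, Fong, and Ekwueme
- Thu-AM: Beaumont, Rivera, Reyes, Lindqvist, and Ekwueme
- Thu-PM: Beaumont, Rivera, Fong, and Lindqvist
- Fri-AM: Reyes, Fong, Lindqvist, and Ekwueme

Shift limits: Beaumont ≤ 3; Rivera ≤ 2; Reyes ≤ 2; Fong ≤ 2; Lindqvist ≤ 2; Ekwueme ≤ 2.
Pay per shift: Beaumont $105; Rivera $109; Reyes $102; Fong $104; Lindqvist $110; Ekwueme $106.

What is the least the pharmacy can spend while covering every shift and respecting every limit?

Picking the cheapest available pharmacist for each shift independently would cost $1034, but that ignores the shift limits.
An optimal schedule: Mon-PM→Beaumont, Tue-AM→Reyes, Tue-PM→Beaumont, Wed-AM→Fong+Beaumont, Wed-PM→Fong, Thu-AM→Ekwueme, Thu-PM→Rivera, Fri-AM→Reyes+Ekwueme.
Total: 105 + 102 + 105 + 104 + 105 + 104 + 106 + 109 + 102 + 106 = $1048.

$1048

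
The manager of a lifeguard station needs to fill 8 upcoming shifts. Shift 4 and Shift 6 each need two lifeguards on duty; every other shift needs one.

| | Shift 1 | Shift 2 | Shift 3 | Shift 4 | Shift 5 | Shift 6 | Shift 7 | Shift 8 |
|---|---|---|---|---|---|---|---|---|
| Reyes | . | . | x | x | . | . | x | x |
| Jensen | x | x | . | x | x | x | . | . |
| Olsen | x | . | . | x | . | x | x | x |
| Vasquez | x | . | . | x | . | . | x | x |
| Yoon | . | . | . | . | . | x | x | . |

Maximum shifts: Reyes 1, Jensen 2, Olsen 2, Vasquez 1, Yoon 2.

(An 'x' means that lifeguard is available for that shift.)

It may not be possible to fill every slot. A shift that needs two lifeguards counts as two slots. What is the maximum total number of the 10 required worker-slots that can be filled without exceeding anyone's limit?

Total capacity across all lifeguards is 1+2+2+1+2 = 8, and 10 slots are needed, so at most 8 can be filled.
An assignment achieving 8: Shift 1→Olsen, Shift 2→Jensen, Shift 3→Reyes, Shift 5→Jensen, Shift 6→Olsen+Yoon, Shift 7→Yoon, Shift 8→Vasquez.
Loads: Reyes 1/1, Jensen 2/2, Olsen 2/2, Vasquez 1/1, Yoon 2/2.

8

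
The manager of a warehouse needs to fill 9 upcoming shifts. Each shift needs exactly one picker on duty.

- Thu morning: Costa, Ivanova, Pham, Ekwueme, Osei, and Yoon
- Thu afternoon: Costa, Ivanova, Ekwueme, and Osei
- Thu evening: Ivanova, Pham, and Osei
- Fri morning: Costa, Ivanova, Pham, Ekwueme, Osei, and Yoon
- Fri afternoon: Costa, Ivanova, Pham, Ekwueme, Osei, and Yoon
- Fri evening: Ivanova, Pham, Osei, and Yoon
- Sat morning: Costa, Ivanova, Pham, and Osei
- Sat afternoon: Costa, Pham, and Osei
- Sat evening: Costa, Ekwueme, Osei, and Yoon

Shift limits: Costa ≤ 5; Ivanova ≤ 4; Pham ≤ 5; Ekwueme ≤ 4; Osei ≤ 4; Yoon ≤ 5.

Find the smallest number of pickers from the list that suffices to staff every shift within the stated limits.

9 slots to fill and no one can take more than 5, so at least ⌈9/5⌉ = 2 pickers are needed.
Costa and Ivanova alone can cover everything: Thu morning→Costa, Thu afternoon→Costa, Thu evening→Ivanova, Fri morning→Costa, Fri afternoon→Ivanova, Fri evening→Ivanova, Sat morning→Ivanova, Sat afternoon→Costa, Sat evening→Costa.

2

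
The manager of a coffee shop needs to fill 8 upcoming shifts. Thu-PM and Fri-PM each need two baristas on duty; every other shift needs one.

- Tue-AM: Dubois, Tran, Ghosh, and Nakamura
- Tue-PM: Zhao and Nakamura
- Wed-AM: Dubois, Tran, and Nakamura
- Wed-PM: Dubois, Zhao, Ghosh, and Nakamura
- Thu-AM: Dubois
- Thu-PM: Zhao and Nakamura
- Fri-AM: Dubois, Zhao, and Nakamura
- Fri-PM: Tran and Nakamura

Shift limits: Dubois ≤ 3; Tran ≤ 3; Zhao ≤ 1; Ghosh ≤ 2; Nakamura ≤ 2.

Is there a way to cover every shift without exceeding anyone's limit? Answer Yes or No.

Total capacity is 11 and 10 slots are needed, so capacity alone doesn't rule it out.
Shifts {Tue-PM, Thu-PM, Fri-PM} need 5 worker-slots in total, but the baristas available for any of those shifts (Tran, Zhao, and Nakamura) can supply at most 4 among them. So no valid schedule exists.

No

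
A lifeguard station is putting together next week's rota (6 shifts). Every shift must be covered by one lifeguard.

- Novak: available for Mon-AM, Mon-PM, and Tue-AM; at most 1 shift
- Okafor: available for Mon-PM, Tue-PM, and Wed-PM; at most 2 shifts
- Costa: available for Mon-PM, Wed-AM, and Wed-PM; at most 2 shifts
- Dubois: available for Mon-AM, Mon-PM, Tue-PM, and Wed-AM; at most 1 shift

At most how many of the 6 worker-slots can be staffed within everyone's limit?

6

Total capacity across all lifeguards is 1+2+2+1 = 6, and 6 slots are needed, so at most 6 can be filled.
An assignment achieving 6: Mon-AM→Dubois, Mon-PM→Costa, Tue-AM→Novak, Tue-PM→Okafor, Wed-AM→Costa, Wed-PM→Okafor.
Loads: Novak 1/1, Okafor 2/2, Costa 2/2, Dubois 1/1.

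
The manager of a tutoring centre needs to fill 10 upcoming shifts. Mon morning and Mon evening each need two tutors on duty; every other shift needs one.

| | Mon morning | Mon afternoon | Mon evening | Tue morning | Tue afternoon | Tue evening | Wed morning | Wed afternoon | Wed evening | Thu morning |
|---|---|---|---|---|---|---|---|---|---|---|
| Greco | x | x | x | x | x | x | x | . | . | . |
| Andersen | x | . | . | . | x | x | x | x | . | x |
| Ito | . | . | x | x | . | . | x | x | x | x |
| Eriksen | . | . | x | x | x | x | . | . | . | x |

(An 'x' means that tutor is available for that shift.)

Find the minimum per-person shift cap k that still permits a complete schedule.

3

With 4 tutors and 12 worker-slots to fill, someone must work at least ⌈12/4⌉ = 3 shifts, so k ≥ 3.
k = 3 works: Mon morning→Greco+Andersen, Mon afternoon→Greco, Mon evening→Greco+Ito, Tue morning→Ito, Tue afternoon→Eriksen, Tue evening→Eriksen, Wed morning→Andersen, Wed afternoon→Andersen, Wed evening→Ito, Thu morning→Eriksen.
Loads: Greco 3, Andersen 3, Ito 3, Eriksen 3 — all ≤ 3.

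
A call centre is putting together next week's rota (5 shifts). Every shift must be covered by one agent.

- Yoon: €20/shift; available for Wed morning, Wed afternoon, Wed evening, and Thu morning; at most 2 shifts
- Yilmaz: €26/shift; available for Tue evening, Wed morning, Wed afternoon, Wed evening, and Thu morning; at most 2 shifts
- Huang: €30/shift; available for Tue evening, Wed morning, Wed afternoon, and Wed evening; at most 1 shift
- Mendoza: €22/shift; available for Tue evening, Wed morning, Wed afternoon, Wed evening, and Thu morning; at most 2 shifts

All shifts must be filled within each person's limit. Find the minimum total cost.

€110

Picking the cheapest available agent for each shift independently would cost €102, but that ignores the shift limits.
An optimal schedule: Tue evening→Mendoza, Wed morning→Yoon, Wed afternoon→Mendoza, Wed evening→Yilmaz, Thu morning→Yoon.
Total: 22 + 20 + 22 + 26 + 20 = €110.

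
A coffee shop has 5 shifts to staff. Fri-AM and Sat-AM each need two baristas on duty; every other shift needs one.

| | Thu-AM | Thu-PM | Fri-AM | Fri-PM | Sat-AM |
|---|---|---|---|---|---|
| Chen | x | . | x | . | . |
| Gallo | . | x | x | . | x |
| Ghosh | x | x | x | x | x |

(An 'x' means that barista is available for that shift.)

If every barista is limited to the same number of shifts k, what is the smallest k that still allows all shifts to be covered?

With 3 baristas and 7 worker-slots to fill, someone must work at least ⌈7/3⌉ = 3 shifts, so k ≥ 3.
k = 3 works: Thu-AM→Chen, Thu-PM→Gallo, Fri-AM→Chen+Gallo, Fri-PM→Ghosh, Sat-AM→Gallo+Ghosh.
Loads: Chen 2, Gallo 3, Ghosh 2 — all ≤ 3.

3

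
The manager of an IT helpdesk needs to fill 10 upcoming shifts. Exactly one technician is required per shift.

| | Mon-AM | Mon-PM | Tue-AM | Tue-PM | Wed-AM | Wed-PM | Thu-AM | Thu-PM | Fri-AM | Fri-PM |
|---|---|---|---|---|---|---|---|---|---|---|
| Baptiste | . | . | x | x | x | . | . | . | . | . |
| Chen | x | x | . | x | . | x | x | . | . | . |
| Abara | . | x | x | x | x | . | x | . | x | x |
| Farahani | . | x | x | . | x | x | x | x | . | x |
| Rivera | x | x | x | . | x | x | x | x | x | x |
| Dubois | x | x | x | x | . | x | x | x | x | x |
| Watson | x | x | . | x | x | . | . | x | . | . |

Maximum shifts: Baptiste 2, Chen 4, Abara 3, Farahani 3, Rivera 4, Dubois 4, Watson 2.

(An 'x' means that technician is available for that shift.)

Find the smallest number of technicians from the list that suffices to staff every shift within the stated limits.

10 slots to fill and no one can take more than 4, so at least ⌈10/4⌉ = 3 technicians are needed.
Baptiste, Chen, and Rivera alone can cover everything: Mon-AM→Chen, Mon-PM→Chen, Tue-AM→Baptiste, Tue-PM→Baptiste, Wed-AM→Rivera, Wed-PM→Chen, Thu-AM→Chen, Thu-PM→Rivera, Fri-AM→Rivera, Fri-PM→Rivera.

3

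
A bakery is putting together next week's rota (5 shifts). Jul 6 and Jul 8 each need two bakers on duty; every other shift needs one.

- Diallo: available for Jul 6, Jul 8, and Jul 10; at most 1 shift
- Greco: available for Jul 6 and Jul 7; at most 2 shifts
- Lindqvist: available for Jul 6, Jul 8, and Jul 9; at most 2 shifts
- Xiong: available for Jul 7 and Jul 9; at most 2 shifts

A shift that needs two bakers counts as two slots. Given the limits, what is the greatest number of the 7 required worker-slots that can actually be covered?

6

Total capacity across all bakers is 1+2+2+2 = 7, and 7 slots are needed, so at most 7 can be filled.
Shifts {Jul 8, Jul 10} need 3 slots but only Diallo and Lindqvist are available for them, supplying at most 2 — so at least 1 slot must go unfilled.
An assignment achieving 6: Jul 6→Greco+Lindqvist, Jul 7→Greco, Jul 8→Lindqvist, Jul 9→Xiong, Jul 10→Diallo.
Loads: Diallo 1/1, Greco 2/2, Lindqvist 2/2, Xiong 1/2.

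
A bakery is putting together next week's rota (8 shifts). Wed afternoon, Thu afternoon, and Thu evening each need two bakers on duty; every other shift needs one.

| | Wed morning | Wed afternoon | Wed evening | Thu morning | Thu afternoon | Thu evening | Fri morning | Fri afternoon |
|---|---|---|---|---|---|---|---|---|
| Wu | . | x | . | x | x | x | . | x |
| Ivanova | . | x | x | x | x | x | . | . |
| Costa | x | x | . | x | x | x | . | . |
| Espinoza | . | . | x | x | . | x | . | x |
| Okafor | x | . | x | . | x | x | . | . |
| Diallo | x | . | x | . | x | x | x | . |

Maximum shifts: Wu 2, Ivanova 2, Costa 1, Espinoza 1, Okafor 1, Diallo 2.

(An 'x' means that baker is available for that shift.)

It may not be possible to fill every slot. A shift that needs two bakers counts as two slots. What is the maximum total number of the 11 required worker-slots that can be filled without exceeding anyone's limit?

Total capacity across all bakers is 2+2+1+1+1+2 = 9, and 11 slots are needed, so at most 9 can be filled.
An assignment achieving 9: Wed morning→Costa, Wed afternoon→Wu+Ivanova, Wed evening→Ivanova, Thu morning→Espinoza, Thu afternoon→Okafor+Diallo, Fri morning→Diallo, Fri afternoon→Wu.
Loads: Wu 2/2, Ivanova 2/2, Costa 1/1, Espinoza 1/1, Okafor 1/1, Diallo 2/2.

9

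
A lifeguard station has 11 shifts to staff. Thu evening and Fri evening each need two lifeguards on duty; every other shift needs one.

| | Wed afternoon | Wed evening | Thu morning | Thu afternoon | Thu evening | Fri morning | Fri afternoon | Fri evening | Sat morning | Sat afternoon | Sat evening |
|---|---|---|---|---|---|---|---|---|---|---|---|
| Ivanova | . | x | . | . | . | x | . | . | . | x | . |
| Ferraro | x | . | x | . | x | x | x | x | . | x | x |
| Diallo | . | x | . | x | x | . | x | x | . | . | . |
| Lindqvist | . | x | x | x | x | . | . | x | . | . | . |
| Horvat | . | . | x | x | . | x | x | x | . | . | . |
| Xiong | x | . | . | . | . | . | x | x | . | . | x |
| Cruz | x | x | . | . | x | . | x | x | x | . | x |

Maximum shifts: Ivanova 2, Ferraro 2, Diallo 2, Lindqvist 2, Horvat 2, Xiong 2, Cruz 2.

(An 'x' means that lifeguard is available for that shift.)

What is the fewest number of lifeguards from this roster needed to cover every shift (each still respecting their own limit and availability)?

13 slots to fill and no one can take more than 2, so at least ⌈13/2⌉ = 7 lifeguards are needed.
Ivanova, Ferraro, Diallo, Lindqvist, Horvat, Xiong, and Cruz alone can cover everything: Wed afternoon→Ferraro, Wed evening→Diallo, Thu morning→Ferraro, Thu afternoon→Diallo, Thu evening→Lindqvist+Cruz, Fri morning→Ivanova, Fri afternoon→Horvat, Fri evening→Lindqvist+Horvat, Sat morning→Cruz, Sat afternoon→Ivanova, Sat evening→Xiong.

7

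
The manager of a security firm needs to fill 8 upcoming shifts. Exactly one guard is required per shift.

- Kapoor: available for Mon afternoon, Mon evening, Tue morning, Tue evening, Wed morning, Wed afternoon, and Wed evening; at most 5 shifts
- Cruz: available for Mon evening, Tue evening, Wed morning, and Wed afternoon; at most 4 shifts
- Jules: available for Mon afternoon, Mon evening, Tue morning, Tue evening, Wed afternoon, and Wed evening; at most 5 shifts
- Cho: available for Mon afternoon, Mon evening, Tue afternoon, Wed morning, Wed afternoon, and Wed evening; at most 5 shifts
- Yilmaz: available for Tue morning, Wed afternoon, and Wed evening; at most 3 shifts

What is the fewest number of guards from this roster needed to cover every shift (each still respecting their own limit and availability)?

2

8 slots to fill and no one can take more than 5, so at least ⌈8/5⌉ = 2 guards are needed.
Kapoor and Cho alone can cover everything: Mon afternoon→Kapoor, Mon evening→Kapoor, Tue morning→Kapoor, Tue afternoon→Cho, Tue evening→Kapoor, Wed morning→Kapoor, Wed afternoon→Cho, Wed evening→Cho.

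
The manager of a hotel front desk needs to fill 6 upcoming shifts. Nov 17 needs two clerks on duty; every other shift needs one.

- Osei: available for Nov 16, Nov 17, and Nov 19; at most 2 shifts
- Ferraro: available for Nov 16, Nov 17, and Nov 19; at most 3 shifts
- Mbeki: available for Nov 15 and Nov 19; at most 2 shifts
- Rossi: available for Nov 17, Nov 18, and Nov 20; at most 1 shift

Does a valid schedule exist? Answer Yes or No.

Total capacity is 8 and 7 slots are needed, so capacity alone doesn't rule it out.
Shifts {Nov 18, Nov 20} need 2 worker-slots in total, but the clerks available for any of those shifts (Rossi) can supply at most 1 among them. So no valid schedule exists.

No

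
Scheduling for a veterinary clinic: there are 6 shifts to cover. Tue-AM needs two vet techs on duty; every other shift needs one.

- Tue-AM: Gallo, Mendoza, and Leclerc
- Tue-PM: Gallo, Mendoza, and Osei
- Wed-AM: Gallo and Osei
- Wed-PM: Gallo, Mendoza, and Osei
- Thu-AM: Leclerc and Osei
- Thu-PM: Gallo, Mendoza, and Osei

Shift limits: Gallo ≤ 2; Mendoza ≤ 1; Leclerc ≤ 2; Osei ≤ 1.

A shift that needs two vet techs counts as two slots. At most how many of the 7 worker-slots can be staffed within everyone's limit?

Total capacity across all vet techs is 2+1+2+1 = 6, and 7 slots are needed, so at most 6 can be filled.
An assignment achieving 6: Tue-AM→Gallo+Leclerc, Tue-PM→Mendoza, Wed-AM→Gallo, Wed-PM→Osei, Thu-AM→Leclerc.
Loads: Gallo 2/2, Mendoza 1/1, Leclerc 2/2, Osei 1/1.

6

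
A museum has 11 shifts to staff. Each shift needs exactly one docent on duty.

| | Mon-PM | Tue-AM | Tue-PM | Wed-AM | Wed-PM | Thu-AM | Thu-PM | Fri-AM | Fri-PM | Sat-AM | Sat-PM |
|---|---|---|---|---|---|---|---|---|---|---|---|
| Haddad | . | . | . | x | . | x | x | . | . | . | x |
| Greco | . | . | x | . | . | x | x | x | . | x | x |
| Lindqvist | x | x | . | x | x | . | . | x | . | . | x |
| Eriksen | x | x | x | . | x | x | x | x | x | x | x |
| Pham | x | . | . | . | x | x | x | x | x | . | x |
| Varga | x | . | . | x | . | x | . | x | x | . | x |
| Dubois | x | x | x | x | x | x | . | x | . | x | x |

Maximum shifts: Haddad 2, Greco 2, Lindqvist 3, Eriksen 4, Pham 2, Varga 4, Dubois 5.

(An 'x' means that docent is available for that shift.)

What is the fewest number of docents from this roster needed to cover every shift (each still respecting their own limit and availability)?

11 slots to fill and no one can take more than 5, so at least ⌈11/5⌉ = 3 docents are needed.
Haddad, Eriksen, and Dubois alone can cover everything: Mon-PM→Eriksen, Tue-AM→Eriksen, Tue-PM→Eriksen, Wed-AM→Haddad, Wed-PM→Dubois, Thu-AM→Dubois, Thu-PM→Haddad, Fri-AM→Dubois, Fri-PM→Eriksen, Sat-AM→Dubois, Sat-PM→Dubois.

3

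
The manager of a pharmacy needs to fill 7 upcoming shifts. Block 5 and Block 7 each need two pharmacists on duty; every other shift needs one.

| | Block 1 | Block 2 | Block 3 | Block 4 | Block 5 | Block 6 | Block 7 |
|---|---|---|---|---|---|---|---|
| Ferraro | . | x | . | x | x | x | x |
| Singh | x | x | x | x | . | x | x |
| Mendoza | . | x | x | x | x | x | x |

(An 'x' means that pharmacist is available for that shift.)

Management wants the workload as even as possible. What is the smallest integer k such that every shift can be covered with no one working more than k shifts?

3

With 3 pharmacists and 9 worker-slots to fill, someone must work at least ⌈9/3⌉ = 3 shifts, so k ≥ 3.
k = 3 works: Block 1→Singh, Block 2→Ferraro, Block 3→Singh, Block 4→Ferraro, Block 5→Ferraro+Mendoza, Block 6→Mendoza, Block 7→Singh+Mendoza.
Loads: Ferraro 3, Singh 3, Mendoza 3 — all ≤ 3.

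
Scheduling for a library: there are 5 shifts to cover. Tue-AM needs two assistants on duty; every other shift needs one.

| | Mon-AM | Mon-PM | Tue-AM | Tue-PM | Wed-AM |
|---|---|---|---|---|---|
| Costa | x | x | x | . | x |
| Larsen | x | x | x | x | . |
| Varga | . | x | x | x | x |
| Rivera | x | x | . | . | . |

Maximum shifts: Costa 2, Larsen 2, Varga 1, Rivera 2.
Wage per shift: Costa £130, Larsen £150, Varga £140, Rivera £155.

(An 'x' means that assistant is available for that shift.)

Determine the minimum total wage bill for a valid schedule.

£855

Picking the cheapest available assistant for each shift independently would cost £800, but that ignores the shift limits.
An optimal schedule: Mon-AM→Costa, Mon-PM→Rivera, Tue-AM→Larsen+Varga, Tue-PM→Larsen, Wed-AM→Costa.
Total: 130 + 155 + 150 + 140 + 150 + 130 = £855.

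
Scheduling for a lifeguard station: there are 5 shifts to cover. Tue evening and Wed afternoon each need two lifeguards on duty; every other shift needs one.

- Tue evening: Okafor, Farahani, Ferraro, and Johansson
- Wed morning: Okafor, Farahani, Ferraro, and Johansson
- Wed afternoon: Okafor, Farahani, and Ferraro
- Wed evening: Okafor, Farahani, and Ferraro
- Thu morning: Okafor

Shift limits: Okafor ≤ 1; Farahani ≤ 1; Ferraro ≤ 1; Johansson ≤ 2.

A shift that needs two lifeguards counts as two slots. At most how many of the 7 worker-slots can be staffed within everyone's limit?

5

Total capacity across all lifeguards is 1+1+1+2 = 5, and 7 slots are needed, so at most 5 can be filled.
An assignment achieving 5: Tue evening→Johansson, Wed morning→Johansson, Wed afternoon→Farahani+Ferraro, Thu morning→Okafor.
Loads: Okafor 1/1, Farahani 1/1, Ferraro 1/1, Johansson 2/2.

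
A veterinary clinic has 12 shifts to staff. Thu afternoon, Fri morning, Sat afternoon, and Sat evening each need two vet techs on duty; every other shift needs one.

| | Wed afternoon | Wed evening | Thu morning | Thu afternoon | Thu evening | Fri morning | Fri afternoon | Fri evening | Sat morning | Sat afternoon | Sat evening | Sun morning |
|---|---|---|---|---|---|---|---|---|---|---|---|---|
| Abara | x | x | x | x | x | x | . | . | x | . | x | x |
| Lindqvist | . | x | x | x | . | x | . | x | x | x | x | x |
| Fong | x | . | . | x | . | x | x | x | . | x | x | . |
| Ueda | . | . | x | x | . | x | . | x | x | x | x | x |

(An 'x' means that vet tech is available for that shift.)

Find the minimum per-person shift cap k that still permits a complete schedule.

4

With 4 vet techs and 16 worker-slots to fill, someone must work at least ⌈16/4⌉ = 4 shifts, so k ≥ 4.
k = 4 works: Wed afternoon→Abara, Wed evening→Abara, Thu morning→Abara, Thu afternoon→Lindqvist+Ueda, Thu evening→Abara, Fri morning→Fong+Ueda, Fri afternoon→Fong, Fri evening→Lindqvist, Sat morning→Lindqvist, Sat afternoon→Lindqvist+Fong, Sat evening→Fong+Ueda, Sun morning→Ueda.
Loads: Abara 4, Lindqvist 4, Fong 4, Ueda 4 — all ≤ 4.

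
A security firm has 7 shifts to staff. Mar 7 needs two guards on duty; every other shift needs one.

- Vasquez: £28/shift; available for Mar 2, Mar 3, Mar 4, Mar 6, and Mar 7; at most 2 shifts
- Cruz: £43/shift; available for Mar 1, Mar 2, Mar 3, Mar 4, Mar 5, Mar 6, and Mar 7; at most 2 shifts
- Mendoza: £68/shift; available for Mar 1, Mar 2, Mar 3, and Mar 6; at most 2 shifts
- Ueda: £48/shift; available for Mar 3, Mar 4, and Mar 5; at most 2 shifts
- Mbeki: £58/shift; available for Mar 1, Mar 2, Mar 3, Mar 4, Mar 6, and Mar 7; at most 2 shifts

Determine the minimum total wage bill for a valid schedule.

Picking the cheapest available guard for each shift independently would cost £269, but that ignores the shift limits.
An optimal schedule: Mar 1→Cruz, Mar 2→Vasquez, Mar 3→Ueda, Mar 4→Ueda, Mar 5→Cruz, Mar 6→Mbeki, Mar 7→Vasquez+Mbeki.
Total: 43 + 28 + 48 + 48 + 43 + 58 + 28 + 58 = £354.

£354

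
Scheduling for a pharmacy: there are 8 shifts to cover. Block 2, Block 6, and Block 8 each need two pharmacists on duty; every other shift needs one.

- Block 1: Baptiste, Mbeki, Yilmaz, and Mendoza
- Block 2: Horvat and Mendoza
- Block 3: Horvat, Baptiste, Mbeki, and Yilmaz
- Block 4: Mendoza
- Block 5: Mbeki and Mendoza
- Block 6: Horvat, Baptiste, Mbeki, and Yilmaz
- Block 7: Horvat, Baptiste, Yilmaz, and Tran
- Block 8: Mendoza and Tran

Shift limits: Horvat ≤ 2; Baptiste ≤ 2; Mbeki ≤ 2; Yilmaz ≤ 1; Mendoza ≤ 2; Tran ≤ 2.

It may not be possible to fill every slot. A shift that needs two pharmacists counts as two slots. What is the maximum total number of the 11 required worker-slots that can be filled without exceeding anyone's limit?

Total capacity across all pharmacists is 2+2+2+1+2+2 = 11, and 11 slots are needed, so at most 11 can be filled.
Shifts {Block 2, Block 4, Block 8} need 5 slots but only Horvat, Mendoza, and Tran are available for them, supplying at most 4 — so at least 1 slot must go unfilled.
An assignment achieving 10: Block 1→Baptiste, Block 2→Horvat+Mendoza, Block 3→Horvat, Block 4→Mendoza, Block 5→Mbeki, Block 6→Baptiste+Mbeki, Block 7→Yilmaz, Block 8→Tran.
Loads: Horvat 2/2, Baptiste 2/2, Mbeki 2/2, Yilmaz 1/1, Mendoza 2/2, Tran 1/2.

10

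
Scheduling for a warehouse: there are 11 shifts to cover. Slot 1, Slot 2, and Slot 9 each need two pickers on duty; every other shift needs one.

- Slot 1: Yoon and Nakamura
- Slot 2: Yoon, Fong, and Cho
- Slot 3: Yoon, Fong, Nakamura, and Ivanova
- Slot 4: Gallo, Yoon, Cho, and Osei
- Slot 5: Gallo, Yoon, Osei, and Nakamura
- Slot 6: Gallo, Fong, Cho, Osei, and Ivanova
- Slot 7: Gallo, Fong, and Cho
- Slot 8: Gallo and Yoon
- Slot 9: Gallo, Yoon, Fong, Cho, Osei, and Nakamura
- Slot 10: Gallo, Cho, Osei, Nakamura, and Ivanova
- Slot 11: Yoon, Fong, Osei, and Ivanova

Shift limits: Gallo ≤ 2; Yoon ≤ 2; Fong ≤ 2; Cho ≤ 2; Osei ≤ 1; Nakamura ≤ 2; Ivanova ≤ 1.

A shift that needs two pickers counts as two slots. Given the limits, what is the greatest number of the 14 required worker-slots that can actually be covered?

Total capacity across all pickers is 2+2+2+2+1+2+1 = 12, and 14 slots are needed, so at most 12 can be filled.
An assignment achieving 12: Slot 1→Yoon+Nakamura, Slot 2→Yoon+Fong, Slot 3→Fong, Slot 4→Cho, Slot 5→Osei, Slot 6→Cho, Slot 7→Gallo, Slot 8→Gallo, Slot 10→Nakamura, Slot 11→Ivanova.
Loads: Gallo 2/2, Yoon 2/2, Fong 2/2, Cho 2/2, Osei 1/1, Nakamura 2/2, Ivanova 1/1.

12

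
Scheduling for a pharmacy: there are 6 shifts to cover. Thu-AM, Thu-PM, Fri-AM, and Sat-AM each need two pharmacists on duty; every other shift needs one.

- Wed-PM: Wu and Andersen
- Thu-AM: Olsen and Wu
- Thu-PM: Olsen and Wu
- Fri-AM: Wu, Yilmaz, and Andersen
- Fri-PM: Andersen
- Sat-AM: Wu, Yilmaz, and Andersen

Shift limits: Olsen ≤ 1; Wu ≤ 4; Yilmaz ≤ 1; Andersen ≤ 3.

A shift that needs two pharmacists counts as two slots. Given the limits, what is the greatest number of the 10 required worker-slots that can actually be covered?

9

Total capacity across all pharmacists is 1+4+1+3 = 9, and 10 slots are needed, so at most 9 can be filled.
An assignment achieving 9: Wed-PM→Wu, Thu-AM→Olsen+Wu, Thu-PM→Wu, Fri-AM→Wu+Andersen, Fri-PM→Andersen, Sat-AM→Yilmaz+Andersen.
Loads: Olsen 1/1, Wu 4/4, Yilmaz 1/1, Andersen 3/3.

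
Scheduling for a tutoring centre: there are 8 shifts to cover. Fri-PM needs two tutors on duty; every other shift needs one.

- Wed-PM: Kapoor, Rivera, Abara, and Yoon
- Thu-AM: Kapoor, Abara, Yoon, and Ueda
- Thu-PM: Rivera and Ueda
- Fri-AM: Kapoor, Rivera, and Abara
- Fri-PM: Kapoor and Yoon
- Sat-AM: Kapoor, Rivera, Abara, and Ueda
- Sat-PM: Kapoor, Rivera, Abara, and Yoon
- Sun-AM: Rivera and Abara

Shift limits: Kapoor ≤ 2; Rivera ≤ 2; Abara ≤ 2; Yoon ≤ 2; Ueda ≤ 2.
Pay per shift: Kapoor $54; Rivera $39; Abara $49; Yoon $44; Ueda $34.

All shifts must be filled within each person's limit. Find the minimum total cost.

Fri-PM can only be covered by Kapoor and Yoon, so that assignment is forced.
Picking the cheapest available tutor for each shift independently would cost $356, but that ignores the shift limits.
An optimal schedule: Wed-PM→Yoon, Thu-AM→Ueda, Thu-PM→Ueda, Fri-AM→Rivera, Fri-PM→Yoon+Kapoor, Sat-AM→Abara, Sat-PM→Abara, Sun-AM→Rivera.
Total: 44 + 34 + 34 + 39 + 44 + 54 + 49 + 49 + 39 = $386.

$386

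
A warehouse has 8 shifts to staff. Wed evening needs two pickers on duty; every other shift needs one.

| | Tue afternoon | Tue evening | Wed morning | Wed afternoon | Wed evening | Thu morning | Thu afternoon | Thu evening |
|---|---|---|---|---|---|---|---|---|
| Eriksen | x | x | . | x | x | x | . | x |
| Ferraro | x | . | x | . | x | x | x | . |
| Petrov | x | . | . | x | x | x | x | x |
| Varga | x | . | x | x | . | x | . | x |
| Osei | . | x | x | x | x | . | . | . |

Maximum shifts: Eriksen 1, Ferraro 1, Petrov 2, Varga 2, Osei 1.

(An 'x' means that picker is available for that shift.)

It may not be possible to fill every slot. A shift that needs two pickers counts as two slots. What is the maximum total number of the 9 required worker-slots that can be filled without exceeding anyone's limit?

Total capacity across all pickers is 1+1+2+2+1 = 7, and 9 slots are needed, so at most 7 can be filled.
An assignment achieving 7: Tue afternoon→Petrov, Tue evening→Eriksen, Wed morning→Varga, Wed afternoon→Varga, Wed evening→Osei, Thu afternoon→Ferraro, Thu evening→Petrov.
Loads: Eriksen 1/1, Ferraro 1/1, Petrov 2/2, Varga 2/2, Osei 1/1.

7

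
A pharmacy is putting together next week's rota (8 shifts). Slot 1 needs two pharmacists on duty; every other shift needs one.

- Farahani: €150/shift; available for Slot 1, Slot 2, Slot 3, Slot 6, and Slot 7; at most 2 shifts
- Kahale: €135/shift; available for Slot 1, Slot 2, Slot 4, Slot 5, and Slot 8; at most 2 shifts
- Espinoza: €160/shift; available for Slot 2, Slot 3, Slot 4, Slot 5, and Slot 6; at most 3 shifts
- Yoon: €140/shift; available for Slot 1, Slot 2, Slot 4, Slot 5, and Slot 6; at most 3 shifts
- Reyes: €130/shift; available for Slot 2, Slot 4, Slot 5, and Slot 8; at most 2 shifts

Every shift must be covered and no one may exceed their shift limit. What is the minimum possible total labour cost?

€1250

Slot 7 can only be covered by Farahani, so that assignment is forced.
Picking the cheapest available pharmacist for each shift independently would cost €1235, but that ignores the shift limits.
An optimal schedule: Slot 1→Kahale+Yoon, Slot 2→Yoon, Slot 3→Farahani, Slot 4→Reyes, Slot 5→Kahale, Slot 6→Yoon, Slot 7→Farahani, Slot 8→Reyes.
Total: 135 + 140 + 140 + 150 + 130 + 135 + 140 + 150 + 130 = €1250.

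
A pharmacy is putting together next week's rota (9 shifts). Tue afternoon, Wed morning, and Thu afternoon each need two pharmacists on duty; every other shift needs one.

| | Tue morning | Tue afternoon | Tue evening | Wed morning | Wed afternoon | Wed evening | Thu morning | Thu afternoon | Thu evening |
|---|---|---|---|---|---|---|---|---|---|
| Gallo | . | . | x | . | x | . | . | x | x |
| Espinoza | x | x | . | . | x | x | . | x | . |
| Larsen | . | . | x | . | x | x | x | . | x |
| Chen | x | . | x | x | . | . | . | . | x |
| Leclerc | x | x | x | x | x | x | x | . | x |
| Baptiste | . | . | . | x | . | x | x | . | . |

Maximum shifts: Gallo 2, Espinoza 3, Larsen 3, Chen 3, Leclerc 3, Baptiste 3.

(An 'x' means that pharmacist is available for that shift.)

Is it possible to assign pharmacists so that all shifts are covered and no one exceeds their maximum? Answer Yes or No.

Tue afternoon can only be covered by Espinoza and Leclerc, so that assignment is forced.
Thu afternoon can only be covered by Gallo and Espinoza, so that assignment is forced.
One valid schedule: Tue morning→Espinoza, Tue afternoon→Espinoza+Leclerc, Tue evening→Gallo, Wed morning→Chen+Leclerc, Wed afternoon→Larsen, Wed evening→Larsen, Thu morning→Larsen, Thu afternoon→Gallo+Espinoza, Thu evening→Chen.
Loads: Gallo 2/2, Espinoza 3/3, Larsen 3/3, Chen 2/3, Leclerc 2/3, Baptiste 0/3 — all within limits.

Yes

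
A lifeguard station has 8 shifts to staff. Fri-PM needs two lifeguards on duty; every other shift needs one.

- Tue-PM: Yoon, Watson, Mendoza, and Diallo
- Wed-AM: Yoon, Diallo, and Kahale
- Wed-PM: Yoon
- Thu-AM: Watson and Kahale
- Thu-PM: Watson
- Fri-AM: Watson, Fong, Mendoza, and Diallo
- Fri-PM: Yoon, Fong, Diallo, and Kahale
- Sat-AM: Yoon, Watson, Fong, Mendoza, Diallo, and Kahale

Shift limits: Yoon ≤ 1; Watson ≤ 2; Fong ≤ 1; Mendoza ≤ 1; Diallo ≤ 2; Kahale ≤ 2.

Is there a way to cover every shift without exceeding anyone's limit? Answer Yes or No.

Wed-PM can only be covered by Yoon, so that assignment is forced.
Thu-PM can only be covered by Watson, so that assignment is forced.
One valid schedule: Tue-PM→Mendoza, Wed-AM→Diallo, Wed-PM→Yoon, Thu-AM→Watson, Thu-PM→Watson, Fri-AM→Fong, Fri-PM→Diallo+Kahale, Sat-AM→Kahale.
Loads: Yoon 1/1, Watson 2/2, Fong 1/1, Mendoza 1/1, Diallo 2/2, Kahale 2/2 — all within limits.

Yes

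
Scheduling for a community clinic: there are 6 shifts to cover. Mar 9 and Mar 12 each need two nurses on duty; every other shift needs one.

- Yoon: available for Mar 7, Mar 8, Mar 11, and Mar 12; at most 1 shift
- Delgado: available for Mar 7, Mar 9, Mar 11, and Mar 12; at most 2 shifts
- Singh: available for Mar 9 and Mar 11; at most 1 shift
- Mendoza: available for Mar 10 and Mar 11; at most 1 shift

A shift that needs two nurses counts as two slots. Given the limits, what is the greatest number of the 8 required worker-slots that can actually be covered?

5

Total capacity across all nurses is 1+2+1+1 = 5, and 8 slots are needed, so at most 5 can be filled.
An assignment achieving 5: Mar 7→Delgado, Mar 8→Yoon, Mar 9→Delgado+Singh, Mar 10→Mendoza.
Loads: Yoon 1/1, Delgado 2/2, Singh 1/1, Mendoza 1/1.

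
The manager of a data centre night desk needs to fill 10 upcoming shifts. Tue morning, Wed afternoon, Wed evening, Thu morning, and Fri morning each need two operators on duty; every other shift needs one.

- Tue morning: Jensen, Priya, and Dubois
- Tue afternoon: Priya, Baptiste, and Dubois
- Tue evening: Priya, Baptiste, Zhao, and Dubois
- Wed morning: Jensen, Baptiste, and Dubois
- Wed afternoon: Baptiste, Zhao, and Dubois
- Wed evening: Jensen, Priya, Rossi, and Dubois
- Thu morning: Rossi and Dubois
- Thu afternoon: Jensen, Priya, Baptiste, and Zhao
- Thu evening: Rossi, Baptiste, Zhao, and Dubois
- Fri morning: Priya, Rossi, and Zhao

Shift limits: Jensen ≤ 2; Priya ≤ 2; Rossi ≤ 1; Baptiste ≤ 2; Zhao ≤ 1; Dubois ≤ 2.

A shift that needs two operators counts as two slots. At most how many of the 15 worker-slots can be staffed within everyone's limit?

10

Total capacity across all operators is 2+2+1+2+1+2 = 10, and 15 slots are needed, so at most 10 can be filled.
An assignment achieving 10: Tue morning→Jensen+Priya, Tue afternoon→Priya, Tue evening→Baptiste, Wed morning→Jensen, Wed afternoon→Baptiste+Zhao, Wed evening→Dubois, Thu morning→Rossi+Dubois.
Loads: Jensen 2/2, Priya 2/2, Rossi 1/1, Baptiste 2/2, Zhao 1/1, Dubois 2/2.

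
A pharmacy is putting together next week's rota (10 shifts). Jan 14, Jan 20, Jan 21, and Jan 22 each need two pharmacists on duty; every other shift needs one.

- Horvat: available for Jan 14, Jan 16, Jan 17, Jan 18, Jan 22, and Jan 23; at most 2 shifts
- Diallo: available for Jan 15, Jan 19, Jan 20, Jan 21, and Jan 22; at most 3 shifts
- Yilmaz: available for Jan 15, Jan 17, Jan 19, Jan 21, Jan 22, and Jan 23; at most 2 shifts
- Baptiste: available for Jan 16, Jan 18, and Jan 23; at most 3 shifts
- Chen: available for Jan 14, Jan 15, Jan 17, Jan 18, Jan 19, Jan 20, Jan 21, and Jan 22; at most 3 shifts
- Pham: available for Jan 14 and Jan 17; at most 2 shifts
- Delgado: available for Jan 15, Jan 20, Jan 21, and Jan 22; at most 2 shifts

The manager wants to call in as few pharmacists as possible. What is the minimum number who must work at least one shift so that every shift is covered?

14 slots to fill and no one can take more than 3, so at least ⌈14/3⌉ = 5 pharmacists are needed.
Any 5 pharmacists together have capacity at most 3+3+3+2+2 = 13 < 14 slots, so 5 can never suffice.
Horvat, Diallo, Yilmaz, Baptiste, Chen, and Pham alone can cover everything: Jan 14→Horvat+Pham, Jan 15→Diallo, Jan 16→Horvat, Jan 17→Pham, Jan 18→Baptiste, Jan 19→Diallo, Jan 20→Diallo+Chen, Jan 21→Yilmaz+Chen, Jan 22→Yilmaz+Chen, Jan 23→Baptiste.

6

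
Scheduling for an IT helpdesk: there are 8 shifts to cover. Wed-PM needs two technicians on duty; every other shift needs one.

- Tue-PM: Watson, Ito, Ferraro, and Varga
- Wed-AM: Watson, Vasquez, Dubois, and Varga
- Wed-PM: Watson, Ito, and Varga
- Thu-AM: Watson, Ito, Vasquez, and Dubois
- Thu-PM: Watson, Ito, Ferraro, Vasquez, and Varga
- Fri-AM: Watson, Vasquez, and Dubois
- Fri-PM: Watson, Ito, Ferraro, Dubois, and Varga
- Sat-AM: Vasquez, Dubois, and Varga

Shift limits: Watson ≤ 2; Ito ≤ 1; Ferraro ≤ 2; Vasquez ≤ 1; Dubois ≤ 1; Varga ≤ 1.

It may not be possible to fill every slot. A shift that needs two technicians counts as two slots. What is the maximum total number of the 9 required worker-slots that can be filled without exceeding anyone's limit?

8

Total capacity across all technicians is 2+1+2+1+1+1 = 8, and 9 slots are needed, so at most 8 can be filled.
An assignment achieving 8: Tue-PM→Ferraro, Wed-AM→Dubois, Wed-PM→Watson+Ito, Thu-PM→Ferraro, Fri-AM→Watson, Fri-PM→Varga, Sat-AM→Vasquez.
Loads: Watson 2/2, Ito 1/1, Ferraro 2/2, Vasquez 1/1, Dubois 1/1, Varga 1/1.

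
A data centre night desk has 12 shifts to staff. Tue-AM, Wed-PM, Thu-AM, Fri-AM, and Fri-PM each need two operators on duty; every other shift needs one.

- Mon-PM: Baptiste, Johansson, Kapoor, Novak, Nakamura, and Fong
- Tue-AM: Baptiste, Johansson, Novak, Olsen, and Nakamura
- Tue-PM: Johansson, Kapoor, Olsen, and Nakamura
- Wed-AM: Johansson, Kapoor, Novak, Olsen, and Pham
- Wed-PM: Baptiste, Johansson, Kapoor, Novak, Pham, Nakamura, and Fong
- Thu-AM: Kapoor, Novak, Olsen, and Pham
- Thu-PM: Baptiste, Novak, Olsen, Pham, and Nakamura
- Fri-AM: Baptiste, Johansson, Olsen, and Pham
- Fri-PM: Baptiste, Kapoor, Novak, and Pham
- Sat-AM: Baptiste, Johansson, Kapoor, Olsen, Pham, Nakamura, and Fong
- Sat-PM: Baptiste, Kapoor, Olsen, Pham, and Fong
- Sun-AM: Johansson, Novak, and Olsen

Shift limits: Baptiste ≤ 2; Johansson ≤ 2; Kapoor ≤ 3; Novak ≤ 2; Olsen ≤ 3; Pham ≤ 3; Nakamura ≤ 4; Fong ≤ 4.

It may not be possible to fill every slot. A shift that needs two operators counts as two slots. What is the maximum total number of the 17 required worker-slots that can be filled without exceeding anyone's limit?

Total capacity across all operators is 2+2+3+2+3+3+4+4 = 23, and 17 slots are needed, so at most 17 can be filled.
An assignment achieving 17: Mon-PM→Nakamura, Tue-AM→Novak+Olsen, Tue-PM→Johansson, Wed-AM→Kapoor, Wed-PM→Pham+Nakamura, Thu-AM→Kapoor+Novak, Thu-PM→Olsen, Fri-AM→Baptiste+Olsen, Fri-PM→Baptiste+Kapoor, Sat-AM→Pham, Sat-PM→Pham, Sun-AM→Johansson.
Loads: Baptiste 2/2, Johansson 2/2, Kapoor 3/3, Novak 2/2, Olsen 3/3, Pham 3/3, Nakamura 2/4, Fong 0/4.

17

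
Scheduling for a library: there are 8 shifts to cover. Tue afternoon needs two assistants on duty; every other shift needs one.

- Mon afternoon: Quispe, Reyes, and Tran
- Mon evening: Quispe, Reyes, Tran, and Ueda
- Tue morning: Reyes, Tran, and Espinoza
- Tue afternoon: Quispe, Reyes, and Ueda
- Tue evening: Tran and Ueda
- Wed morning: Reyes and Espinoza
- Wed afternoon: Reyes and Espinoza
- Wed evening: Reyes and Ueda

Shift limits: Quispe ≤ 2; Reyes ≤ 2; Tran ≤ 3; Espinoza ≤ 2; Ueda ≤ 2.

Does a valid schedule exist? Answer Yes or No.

Yes

One valid schedule: Mon afternoon→Quispe, Mon evening→Tran, Tue morning→Tran, Tue afternoon→Quispe+Ueda, Tue evening→Tran, Wed morning→Reyes, Wed afternoon→Reyes, Wed evening→Ueda.
Loads: Quispe 2/2, Reyes 2/2, Tran 3/3, Espinoza 0/2, Ueda 2/2 — all within limits.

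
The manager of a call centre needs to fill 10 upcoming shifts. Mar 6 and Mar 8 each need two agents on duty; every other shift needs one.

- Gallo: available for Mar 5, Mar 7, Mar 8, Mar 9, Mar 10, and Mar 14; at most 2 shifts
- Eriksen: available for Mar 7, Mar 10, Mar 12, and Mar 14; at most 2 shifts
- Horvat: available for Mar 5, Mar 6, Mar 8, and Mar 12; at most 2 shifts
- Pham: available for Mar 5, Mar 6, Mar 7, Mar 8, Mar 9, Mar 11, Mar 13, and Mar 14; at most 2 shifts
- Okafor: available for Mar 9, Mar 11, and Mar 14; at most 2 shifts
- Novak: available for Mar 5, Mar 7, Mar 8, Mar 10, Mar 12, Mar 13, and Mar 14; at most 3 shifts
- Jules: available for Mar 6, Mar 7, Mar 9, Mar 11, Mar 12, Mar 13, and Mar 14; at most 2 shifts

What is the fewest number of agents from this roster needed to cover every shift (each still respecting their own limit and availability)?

12 slots to fill and no one can take more than 3, so at least ⌈12/3⌉ = 4 agents are needed.
Any 5 agents together have capacity at most 3+2+2+2+2 = 11 < 12 slots, so 5 can never suffice.
Gallo, Eriksen, Horvat, Pham, Okafor, and Novak alone can cover everything: Mar 5→Novak, Mar 6→Horvat+Pham, Mar 7→Eriksen, Mar 8→Horvat+Novak, Mar 9→Gallo, Mar 10→Gallo, Mar 11→Pham, Mar 12→Eriksen, Mar 13→Novak, Mar 14→Okafor.

6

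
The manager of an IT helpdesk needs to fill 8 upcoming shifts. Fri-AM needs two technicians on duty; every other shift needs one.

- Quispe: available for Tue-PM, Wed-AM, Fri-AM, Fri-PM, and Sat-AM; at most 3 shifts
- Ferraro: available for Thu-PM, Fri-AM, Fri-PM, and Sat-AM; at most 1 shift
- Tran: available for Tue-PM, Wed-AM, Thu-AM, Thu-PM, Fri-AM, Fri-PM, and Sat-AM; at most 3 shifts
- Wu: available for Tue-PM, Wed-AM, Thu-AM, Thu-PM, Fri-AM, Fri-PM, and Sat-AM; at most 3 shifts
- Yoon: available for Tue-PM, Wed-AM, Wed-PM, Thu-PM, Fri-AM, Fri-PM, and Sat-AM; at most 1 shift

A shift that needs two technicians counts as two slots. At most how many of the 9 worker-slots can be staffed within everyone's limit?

9

Total capacity across all technicians is 3+1+3+3+1 = 11, and 9 slots are needed, so at most 9 can be filled.
An assignment achieving 9: Tue-PM→Quispe, Wed-AM→Quispe, Wed-PM→Yoon, Thu-AM→Tran, Thu-PM→Ferraro, Fri-AM→Quispe+Tran, Fri-PM→Tran, Sat-AM→Wu.
Loads: Quispe 3/3, Ferraro 1/1, Tran 3/3, Wu 1/3, Yoon 1/1.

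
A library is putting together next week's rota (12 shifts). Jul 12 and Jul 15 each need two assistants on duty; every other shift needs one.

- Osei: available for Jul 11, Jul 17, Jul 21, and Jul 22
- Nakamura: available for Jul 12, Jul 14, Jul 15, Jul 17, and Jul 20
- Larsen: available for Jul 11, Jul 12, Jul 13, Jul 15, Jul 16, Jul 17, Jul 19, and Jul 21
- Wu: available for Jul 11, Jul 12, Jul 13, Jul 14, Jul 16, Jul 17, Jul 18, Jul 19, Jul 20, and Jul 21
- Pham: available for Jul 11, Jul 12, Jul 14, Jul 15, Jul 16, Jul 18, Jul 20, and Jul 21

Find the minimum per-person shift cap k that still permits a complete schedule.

3

With 5 assistants and 14 worker-slots to fill, someone must work at least ⌈14/5⌉ = 3 shifts, so k ≥ 3.
k = 3 works: Jul 11→Osei, Jul 12→Wu+Pham, Jul 13→Larsen, Jul 14→Nakamura, Jul 15→Nakamura+Larsen, Jul 16→Wu, Jul 17→Osei, Jul 18→Wu, Jul 19→Larsen, Jul 20→Nakamura, Jul 21→Pham, Jul 22→Osei.
Loads: Osei 3, Nakamura 3, Larsen 3, Wu 3, Pham 2 — all ≤ 3.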